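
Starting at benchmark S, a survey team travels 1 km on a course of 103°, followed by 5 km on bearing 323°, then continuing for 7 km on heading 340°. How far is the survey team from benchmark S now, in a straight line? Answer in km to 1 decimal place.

11.3 km

Leg 1 (103°, 1 km): east 1 sin 103° = 0.97, north 1 cos 103° = -0.22
Leg 2 (323°, 5 km): east 5 sin 323° = -3.01, north 5 cos 323° = 3.99
Leg 3 (340°, 7 km): east 7 sin 340° = -2.39, north 7 cos 340° = 6.58
Net: -4.43 east, 10.35 north. Distance = √((-4.43)² + (10.35)²) = 11.254 km.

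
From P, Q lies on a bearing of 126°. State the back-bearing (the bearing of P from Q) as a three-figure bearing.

Back-bearing = 126° + 180° = 306°.

306°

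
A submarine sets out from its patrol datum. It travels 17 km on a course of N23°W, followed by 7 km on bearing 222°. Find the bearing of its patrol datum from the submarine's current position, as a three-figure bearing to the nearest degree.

133°

Leg 1 (N23°W, 17 km): east 17 sin 337° = -6.64, north 17 cos 337° = 15.65
Leg 2 (222°, 7 km): east 7 sin 222° = -4.68, north 7 cos 222° = -5.20
Net displacement: -11.33 east, 10.45 north. Direction back to start is (11.33, -10.45): bearing = atan2(11.33, -10.45) mod 360° = 132.69° ≈ 133°.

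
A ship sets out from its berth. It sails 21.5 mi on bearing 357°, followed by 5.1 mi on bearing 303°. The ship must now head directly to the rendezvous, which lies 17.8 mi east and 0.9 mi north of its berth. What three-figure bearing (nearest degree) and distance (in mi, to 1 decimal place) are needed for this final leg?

135°, 32.9 mi

Leg 1 (357°, 21.5 mi): east 21.5 sin 357° = -1.13, north 21.5 cos 357° = 21.47
Leg 2 (303°, 5.1 mi): east 5.1 sin 303° = -4.28, north 5.1 cos 303° = 2.78
Current position: (-5.40, 24.25). Target: (17.8, 0.9). Remaining: Δeast = 23.20, Δnorth = -23.35.
Bearing = atan2(23.20, -23.35) mod 360° = 135.18°; distance = √((23.20)² + (-23.35)²) = 32.916 mi.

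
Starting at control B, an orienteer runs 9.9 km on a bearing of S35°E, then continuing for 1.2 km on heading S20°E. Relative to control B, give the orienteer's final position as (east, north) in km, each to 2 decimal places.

Leg 1 (S35°E, 9.9 km): east 9.9 sin 145° = 5.68, north 9.9 cos 145° = -8.11
Leg 2 (S20°E, 1.2 km): east 1.2 sin 160° = 0.41, north 1.2 cos 160° = -1.13
Summing: 6.09 km east, -9.24 km north → (6.09, -9.24).

(6.09, -9.24)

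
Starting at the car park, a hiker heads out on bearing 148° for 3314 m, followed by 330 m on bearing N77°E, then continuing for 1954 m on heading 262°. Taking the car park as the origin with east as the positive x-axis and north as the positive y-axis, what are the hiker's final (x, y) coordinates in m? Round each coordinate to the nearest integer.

Leg 1 (148°, 3314 m): east 3314 sin 148° = 1756.15, north 3314 cos 148° = -2810.43
Leg 2 (N77°E, 330 m): east 330 sin 77° = 321.54, north 330 cos 77° = 74.23
Leg 3 (262°, 1954 m): east 1954 sin 262° = -1934.98, north 1954 cos 262° = -271.94
Summing: 142.71 m east, -3008.14 m north → (143, -3008).

(143, -3008)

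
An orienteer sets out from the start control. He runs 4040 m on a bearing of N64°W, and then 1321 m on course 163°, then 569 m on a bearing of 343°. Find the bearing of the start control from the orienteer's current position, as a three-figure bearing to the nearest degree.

107°

Leg 1 (N64°W, 4040 m): east 4040 sin 296° = -3631.13, north 4040 cos 296° = 1771.02
Leg 2 (163°, 1321 m): east 1321 sin 163° = 386.22, north 1321 cos 163° = -1263.28
Leg 3 (343°, 569 m): east 569 sin 343° = -166.36, north 569 cos 343° = 544.14
Net displacement: -3411.26 east, 1051.88 north. Direction back to start is (3411.26, -1051.88): bearing = atan2(3411.26, -1051.88) mod 360° = 107.14° ≈ 107°.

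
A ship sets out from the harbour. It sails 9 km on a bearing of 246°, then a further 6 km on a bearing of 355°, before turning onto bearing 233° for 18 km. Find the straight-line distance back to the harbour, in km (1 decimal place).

24.6 km

Leg 1 (246°, 9 km): east 9 sin 246° = -8.22, north 9 cos 246° = -3.66
Leg 2 (355°, 6 km): east 6 sin 355° = -0.52, north 6 cos 355° = 5.98
Leg 3 (233°, 18 km): east 18 sin 233° = -14.38, north 18 cos 233° = -10.83
Net: -23.12 east, -8.52 north. Distance = √((-23.12)² + (-8.52)²) = 24.639 km.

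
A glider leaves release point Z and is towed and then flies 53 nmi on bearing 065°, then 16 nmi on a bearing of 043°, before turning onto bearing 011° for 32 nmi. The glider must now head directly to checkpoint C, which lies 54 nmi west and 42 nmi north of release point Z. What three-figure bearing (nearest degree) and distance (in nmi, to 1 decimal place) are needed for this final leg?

Leg 1 (065°, 53 nmi): east 53 sin 65° = 48.03, north 53 cos 65° = 22.40
Leg 2 (043°, 16 nmi): east 16 sin 43° = 10.91, north 16 cos 43° = 11.70
Leg 3 (011°, 32 nmi): east 32 sin 11° = 6.11, north 32 cos 11° = 31.41
Current position: (65.05, 65.51). Target: (-54, 42). Remaining: Δeast = -119.05, Δnorth = -23.51.
Bearing = atan2(-119.05, -23.51) mod 360° = 258.83°; distance = √((-119.05)² + (-23.51)²) = 121.352 nmi.

259°, 121.4 nmi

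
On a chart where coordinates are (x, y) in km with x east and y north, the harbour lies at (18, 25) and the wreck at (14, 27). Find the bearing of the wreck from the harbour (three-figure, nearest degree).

Δeast = 14 − 18 = -4.00; Δnorth = 27 − 25 = 2.00.
Bearing = atan2(Δeast, Δnorth) mod 360° = 296.57° ≈ 297°.

297°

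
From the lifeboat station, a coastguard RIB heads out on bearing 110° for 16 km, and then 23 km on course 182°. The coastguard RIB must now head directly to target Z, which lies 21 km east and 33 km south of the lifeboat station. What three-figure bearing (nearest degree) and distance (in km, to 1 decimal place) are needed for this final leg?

124°, 8.2 km

Leg 1 (110°, 16 km): east 16 sin 110° = 15.04, north 16 cos 110° = -5.47
Leg 2 (182°, 23 km): east 23 sin 182° = -0.80, north 23 cos 182° = -22.99
Current position: (14.23, -28.46). Target: (21, -33). Remaining: Δeast = 6.77, Δnorth = -4.54.
Bearing = atan2(6.77, -4.54) mod 360° = 123.87°; distance = √((6.77)² + (-4.54)²) = 8.150 km.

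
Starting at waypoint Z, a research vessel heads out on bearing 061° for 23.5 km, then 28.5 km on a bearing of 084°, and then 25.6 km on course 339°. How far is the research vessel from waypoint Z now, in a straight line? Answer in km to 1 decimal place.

55.2 km

Leg 1 (061°, 23.5 km): east 23.5 sin 61° = 20.55, north 23.5 cos 61° = 11.39
Leg 2 (084°, 28.5 km): east 28.5 sin 84° = 28.34, north 28.5 cos 84° = 2.98
Leg 3 (339°, 25.6 km): east 25.6 sin 339° = -9.17, north 25.6 cos 339° = 23.90
Net: 39.72 east, 38.27 north. Distance = √((39.72)² + (38.27)²) = 55.160 km.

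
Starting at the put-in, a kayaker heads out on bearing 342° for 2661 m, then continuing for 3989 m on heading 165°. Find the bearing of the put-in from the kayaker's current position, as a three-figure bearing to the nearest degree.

351°

Leg 1 (342°, 2661 m): east 2661 sin 342° = -822.29, north 2661 cos 342° = 2530.76
Leg 2 (165°, 3989 m): east 3989 sin 165° = 1032.43, north 3989 cos 165° = -3853.08
Net displacement: 210.13 east, -1322.32 north. Direction back to start is (-210.13, 1322.32): bearing = atan2(-210.13, 1322.32) mod 360° = 350.97° ≈ 351°.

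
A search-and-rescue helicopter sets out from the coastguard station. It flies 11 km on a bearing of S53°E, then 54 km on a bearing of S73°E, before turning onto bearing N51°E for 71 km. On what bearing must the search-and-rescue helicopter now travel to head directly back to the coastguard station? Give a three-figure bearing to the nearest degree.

Leg 1 (S53°E, 11 km): east 11 sin 127° = 8.78, north 11 cos 127° = -6.62
Leg 2 (S73°E, 54 km): east 54 sin 107° = 51.64, north 54 cos 107° = -15.79
Leg 3 (N51°E, 71 km): east 71 sin 51° = 55.18, north 71 cos 51° = 44.68
Net displacement: 115.60 east, 22.27 north. Direction back to start is (-115.60, -22.27): bearing = atan2(-115.60, -22.27) mod 360° = 259.09° ≈ 259°.

259°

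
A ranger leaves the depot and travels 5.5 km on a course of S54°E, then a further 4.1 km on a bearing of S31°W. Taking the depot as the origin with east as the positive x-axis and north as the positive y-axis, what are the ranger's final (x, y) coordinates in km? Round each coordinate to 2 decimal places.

(2.34, -6.75)

Leg 1 (S54°E, 5.5 km): east 5.5 sin 126° = 4.45, north 5.5 cos 126° = -3.23
Leg 2 (S31°W, 4.1 km): east 4.1 sin 211° = -2.11, north 4.1 cos 211° = -3.51
Summing: 2.34 km east, -6.75 km north → (2.34, -6.75).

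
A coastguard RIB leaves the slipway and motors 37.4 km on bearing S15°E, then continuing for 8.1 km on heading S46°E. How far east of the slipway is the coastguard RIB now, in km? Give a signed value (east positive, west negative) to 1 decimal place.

15.5 km

Leg 1 (S15°E, 37.4 km): east 37.4 sin 165° = 9.68, north 37.4 cos 165° = -36.13
Leg 2 (S46°E, 8.1 km): east 8.1 sin 134° = 5.83, north 8.1 cos 134° = -5.63
Net east component: 15.51 km.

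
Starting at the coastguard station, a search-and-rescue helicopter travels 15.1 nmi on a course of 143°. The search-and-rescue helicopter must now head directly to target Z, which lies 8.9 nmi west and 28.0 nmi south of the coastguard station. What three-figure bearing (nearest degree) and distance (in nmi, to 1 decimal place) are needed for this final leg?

Leg 1 (143°, 15.1 nmi): east 15.1 sin 143° = 9.09, north 15.1 cos 143° = -12.06
Current position: (9.09, -12.06). Target: (-8.9, -28.0). Remaining: Δeast = -17.99, Δnorth = -15.94.
Bearing = atan2(-17.99, -15.94) mod 360° = 228.45°; distance = √((-17.99)² + (-15.94)²) = 24.034 nmi.

228°, 24.0 nmi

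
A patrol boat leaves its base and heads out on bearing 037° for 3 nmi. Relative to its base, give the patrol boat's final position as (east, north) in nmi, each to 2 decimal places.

(1.81, 2.40)

Leg 1 (037°, 3 nmi): east 3 sin 37° = 1.81, north 3 cos 37° = 2.40
Summing: 1.81 nmi east, 2.40 nmi north → (1.81, 2.40).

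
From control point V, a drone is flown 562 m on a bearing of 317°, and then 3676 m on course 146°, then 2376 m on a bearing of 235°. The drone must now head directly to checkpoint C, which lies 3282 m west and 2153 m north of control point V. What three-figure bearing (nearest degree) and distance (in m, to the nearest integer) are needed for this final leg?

334°, 6848 m

Leg 1 (317°, 562 m): east 562 sin 317° = -383.28, north 562 cos 317° = 411.02
Leg 2 (146°, 3676 m): east 3676 sin 146° = 2055.59, north 3676 cos 146° = -3047.54
Leg 3 (235°, 2376 m): east 2376 sin 235° = -1946.31, north 2376 cos 235° = -1362.82
Current position: (-274.00, -3999.34). Target: (-3282, 2153). Remaining: Δeast = -3008.00, Δnorth = 6152.34.
Bearing = atan2(-3008.00, 6152.34) mod 360° = 333.95°; distance = √((-3008.00)² + (6152.34)²) = 6848.311 m.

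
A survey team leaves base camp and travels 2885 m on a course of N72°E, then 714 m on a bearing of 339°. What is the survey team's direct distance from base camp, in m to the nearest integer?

2936 m

Leg 1 (N72°E, 2885 m): east 2885 sin 72° = 2743.80, north 2885 cos 72° = 891.51
Leg 2 (339°, 714 m): east 714 sin 339° = -255.87, north 714 cos 339° = 666.58
Net: 2487.92 east, 1558.09 north. Distance = √((2487.92)² + (1558.09)²) = 2935.542 m.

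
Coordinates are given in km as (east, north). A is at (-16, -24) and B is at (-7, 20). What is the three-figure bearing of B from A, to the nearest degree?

012°

Δeast = -7 − -16 = 9.00; Δnorth = 20 − -24 = 44.00.
Bearing = atan2(Δeast, Δnorth) mod 360° = 11.56° ≈ 012°.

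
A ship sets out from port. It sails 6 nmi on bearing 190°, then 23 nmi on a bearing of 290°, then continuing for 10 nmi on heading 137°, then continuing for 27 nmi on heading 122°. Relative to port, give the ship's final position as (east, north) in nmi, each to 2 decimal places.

Leg 1 (190°, 6 nmi): east 6 sin 190° = -1.04, north 6 cos 190° = -5.91
Leg 2 (290°, 23 nmi): east 23 sin 290° = -21.61, north 23 cos 290° = 7.87
Leg 3 (137°, 10 nmi): east 10 sin 137° = 6.82, north 10 cos 137° = -7.31
Leg 4 (122°, 27 nmi): east 27 sin 122° = 22.90, north 27 cos 122° = -14.31
Summing: 7.06 nmi east, -19.66 nmi north → (7.06, -19.66).

(7.06, -19.66)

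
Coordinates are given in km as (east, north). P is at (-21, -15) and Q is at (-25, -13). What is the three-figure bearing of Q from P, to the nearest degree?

297°

Δeast = -25 − -21 = -4.00; Δnorth = -13 − -15 = 2.00.
Bearing = atan2(Δeast, Δnorth) mod 360° = 296.57° ≈ 297°.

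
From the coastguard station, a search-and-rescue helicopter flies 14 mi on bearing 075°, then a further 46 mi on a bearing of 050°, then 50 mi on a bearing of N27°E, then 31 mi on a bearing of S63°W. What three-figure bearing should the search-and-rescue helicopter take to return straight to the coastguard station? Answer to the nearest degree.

Leg 1 (075°, 14 mi): east 14 sin 75° = 13.52, north 14 cos 75° = 3.62
Leg 2 (050°, 46 mi): east 46 sin 50° = 35.24, north 46 cos 50° = 29.57
Leg 3 (N27°E, 50 mi): east 50 sin 27° = 22.70, north 50 cos 27° = 44.55
Leg 4 (S63°W, 31 mi): east 31 sin 243° = -27.62, north 31 cos 243° = -14.07
Net displacement: 43.84 east, 63.67 north. Direction back to start is (-43.84, -63.67): bearing = atan2(-43.84, -63.67) mod 360° = 214.55° ≈ 215°.

215°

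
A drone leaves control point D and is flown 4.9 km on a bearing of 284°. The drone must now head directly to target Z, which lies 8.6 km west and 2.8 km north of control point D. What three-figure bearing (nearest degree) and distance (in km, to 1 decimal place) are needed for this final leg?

Leg 1 (284°, 4.9 km): east 4.9 sin 284° = -4.75, north 4.9 cos 284° = 1.19
Current position: (-4.75, 1.19). Target: (-8.6, 2.8). Remaining: Δeast = -3.85, Δnorth = 1.61.
Bearing = atan2(-3.85, 1.61) mod 360° = 292.78°; distance = √((-3.85)² + (1.61)²) = 4.171 km.

293°, 4.2 km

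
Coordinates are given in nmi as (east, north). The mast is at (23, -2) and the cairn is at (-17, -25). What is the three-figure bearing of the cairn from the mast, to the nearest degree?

Δeast = -17 − 23 = -40.00; Δnorth = -25 − -2 = -23.00.
Bearing = atan2(Δeast, Δnorth) mod 360° = 240.10° ≈ 240°.

240°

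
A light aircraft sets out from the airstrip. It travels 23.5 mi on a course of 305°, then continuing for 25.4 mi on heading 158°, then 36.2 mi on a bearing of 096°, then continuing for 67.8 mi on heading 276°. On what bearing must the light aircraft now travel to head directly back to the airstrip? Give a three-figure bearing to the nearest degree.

Leg 1 (305°, 23.5 mi): east 23.5 sin 305° = -19.25, north 23.5 cos 305° = 13.48
Leg 2 (158°, 25.4 mi): east 25.4 sin 158° = 9.52, north 25.4 cos 158° = -23.55
Leg 3 (096°, 36.2 mi): east 36.2 sin 96° = 36.00, north 36.2 cos 96° = -3.78
Leg 4 (276°, 67.8 mi): east 67.8 sin 276° = -67.43, north 67.8 cos 276° = 7.09
Net displacement: -41.16 east, -6.77 north. Direction back to start is (41.16, 6.77): bearing = atan2(41.16, 6.77) mod 360° = 80.66° ≈ 081°.

081°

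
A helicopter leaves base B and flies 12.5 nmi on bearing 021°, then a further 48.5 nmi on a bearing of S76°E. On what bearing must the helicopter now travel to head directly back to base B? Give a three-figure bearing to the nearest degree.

Leg 1 (021°, 12.5 nmi): east 12.5 sin 21° = 4.48, north 12.5 cos 21° = 11.67
Leg 2 (S76°E, 48.5 nmi): east 48.5 sin 104° = 47.06, north 48.5 cos 104° = -11.73
Net displacement: 51.54 east, -0.06 north. Direction back to start is (-51.54, 0.06): bearing = atan2(-51.54, 0.06) mod 360° = 270.07° ≈ 270°.

270°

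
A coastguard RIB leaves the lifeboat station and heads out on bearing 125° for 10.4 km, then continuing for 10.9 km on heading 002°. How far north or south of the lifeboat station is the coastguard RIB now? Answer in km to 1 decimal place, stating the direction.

Leg 1 (125°, 10.4 km): east 10.4 sin 125° = 8.52, north 10.4 cos 125° = -5.97
Leg 2 (002°, 10.9 km): east 10.9 sin 2° = 0.38, north 10.9 cos 2° = 10.89
Net north component: 4.93 km.

4.9 km north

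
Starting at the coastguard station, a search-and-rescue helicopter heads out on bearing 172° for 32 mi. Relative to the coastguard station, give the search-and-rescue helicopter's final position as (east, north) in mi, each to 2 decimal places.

Leg 1 (172°, 32 mi): east 32 sin 172° = 4.45, north 32 cos 172° = -31.69
Summing: 4.45 mi east, -31.69 mi north → (4.45, -31.69).

(4.45, -31.69)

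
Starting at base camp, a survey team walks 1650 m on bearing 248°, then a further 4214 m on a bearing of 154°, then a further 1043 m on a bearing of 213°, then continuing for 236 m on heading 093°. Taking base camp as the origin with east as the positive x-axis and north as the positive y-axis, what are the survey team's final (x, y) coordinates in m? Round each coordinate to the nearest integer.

Leg 1 (248°, 1650 m): east 1650 sin 248° = -1529.85, north 1650 cos 248° = -618.10
Leg 2 (154°, 4214 m): east 4214 sin 154° = 1847.30, north 4214 cos 154° = -3787.52
Leg 3 (213°, 1043 m): east 1043 sin 213° = -568.06, north 1043 cos 213° = -874.73
Leg 4 (093°, 236 m): east 236 sin 93° = 235.68, north 236 cos 93° = -12.35
Summing: -14.94 m east, -5292.70 m north → (-15, -5293).

(-15, -5293)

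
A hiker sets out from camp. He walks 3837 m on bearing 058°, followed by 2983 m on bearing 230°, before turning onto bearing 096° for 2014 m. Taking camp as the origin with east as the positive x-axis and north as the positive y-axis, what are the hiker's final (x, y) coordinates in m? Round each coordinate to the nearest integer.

(2972, -95)

Leg 1 (058°, 3837 m): east 3837 sin 58° = 3253.96, north 3837 cos 58° = 2033.30
Leg 2 (230°, 2983 m): east 2983 sin 230° = -2285.11, north 2983 cos 230° = -1917.44
Leg 3 (096°, 2014 m): east 2014 sin 96° = 2002.97, north 2014 cos 96° = -210.52
Summing: 2971.82 m east, -94.66 m north → (2972, -95).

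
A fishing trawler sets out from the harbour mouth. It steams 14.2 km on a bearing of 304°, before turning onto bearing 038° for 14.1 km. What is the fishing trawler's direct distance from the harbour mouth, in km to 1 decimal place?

Leg 1 (304°, 14.2 km): east 14.2 sin 304° = -11.77, north 14.2 cos 304° = 7.94
Leg 2 (038°, 14.1 km): east 14.1 sin 38° = 8.68, north 14.1 cos 38° = 11.11
Net: -3.09 east, 19.05 north. Distance = √((-3.09)² + (19.05)²) = 19.301 km.

19.3 km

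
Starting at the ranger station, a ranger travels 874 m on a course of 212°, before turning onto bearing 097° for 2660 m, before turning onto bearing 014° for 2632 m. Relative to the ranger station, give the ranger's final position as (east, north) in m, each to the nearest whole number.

Leg 1 (212°, 874 m): east 874 sin 212° = -463.15, north 874 cos 212° = -741.19
Leg 2 (097°, 2660 m): east 2660 sin 97° = 2640.17, north 2660 cos 97° = -324.17
Leg 3 (014°, 2632 m): east 2632 sin 14° = 636.74, north 2632 cos 14° = 2553.82
Summing: 2813.76 m east, 1488.45 m north → (2814, 1488).

(2814, 1488)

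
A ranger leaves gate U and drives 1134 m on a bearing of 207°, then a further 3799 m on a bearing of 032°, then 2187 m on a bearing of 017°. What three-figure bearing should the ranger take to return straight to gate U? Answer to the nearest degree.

Leg 1 (207°, 1134 m): east 1134 sin 207° = -514.83, north 1134 cos 207° = -1010.40
Leg 2 (032°, 3799 m): east 3799 sin 32° = 2013.16, north 3799 cos 32° = 3221.73
Leg 3 (017°, 2187 m): east 2187 sin 17° = 639.42, north 2187 cos 17° = 2091.44
Net displacement: 2137.75 east, 4302.77 north. Direction back to start is (-2137.75, -4302.77): bearing = atan2(-2137.75, -4302.77) mod 360° = 206.42° ≈ 206°.

206°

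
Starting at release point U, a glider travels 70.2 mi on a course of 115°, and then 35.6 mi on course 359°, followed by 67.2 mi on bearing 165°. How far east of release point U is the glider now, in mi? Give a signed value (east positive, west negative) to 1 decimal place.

80.4 mi

Leg 1 (115°, 70.2 mi): east 70.2 sin 115° = 63.62, north 70.2 cos 115° = -29.67
Leg 2 (359°, 35.6 mi): east 35.6 sin 359° = -0.62, north 35.6 cos 359° = 35.59
Leg 3 (165°, 67.2 mi): east 67.2 sin 165° = 17.39, north 67.2 cos 165° = -64.91
Net east component: 80.39 mi.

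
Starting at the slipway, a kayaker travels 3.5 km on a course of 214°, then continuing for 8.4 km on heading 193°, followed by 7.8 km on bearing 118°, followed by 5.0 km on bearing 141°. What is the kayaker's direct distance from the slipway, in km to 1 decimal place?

Leg 1 (214°, 3.5 km): east 3.5 sin 214° = -1.96, north 3.5 cos 214° = -2.90
Leg 2 (193°, 8.4 km): east 8.4 sin 193° = -1.89, north 8.4 cos 193° = -8.18
Leg 3 (118°, 7.8 km): east 7.8 sin 118° = 6.89, north 7.8 cos 118° = -3.66
Leg 4 (141°, 5.0 km): east 5.0 sin 141° = 3.15, north 5.0 cos 141° = -3.89
Net: 6.19 east, -18.63 north. Distance = √((6.19)² + (-18.63)²) = 19.634 km.

19.6 km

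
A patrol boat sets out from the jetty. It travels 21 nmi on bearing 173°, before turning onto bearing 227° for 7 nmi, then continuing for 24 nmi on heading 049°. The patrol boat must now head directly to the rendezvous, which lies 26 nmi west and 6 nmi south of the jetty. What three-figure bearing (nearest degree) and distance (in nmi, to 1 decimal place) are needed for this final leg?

Leg 1 (173°, 21 nmi): east 21 sin 173° = 2.56, north 21 cos 173° = -20.84
Leg 2 (227°, 7 nmi): east 7 sin 227° = -5.12, north 7 cos 227° = -4.77
Leg 3 (049°, 24 nmi): east 24 sin 49° = 18.11, north 24 cos 49° = 15.75
Current position: (15.55, -9.87). Target: (-26, -6). Remaining: Δeast = -41.55, Δnorth = 3.87.
Bearing = atan2(-41.55, 3.87) mod 360° = 275.32°; distance = √((-41.55)² + (3.87)²) = 41.733 nmi.

275°, 41.7 nmi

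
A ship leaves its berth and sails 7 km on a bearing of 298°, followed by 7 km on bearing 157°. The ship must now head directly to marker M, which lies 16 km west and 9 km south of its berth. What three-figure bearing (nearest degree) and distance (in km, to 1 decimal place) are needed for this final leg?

245°, 13.8 km

Leg 1 (298°, 7 km): east 7 sin 298° = -6.18, north 7 cos 298° = 3.29
Leg 2 (157°, 7 km): east 7 sin 157° = 2.74, north 7 cos 157° = -6.44
Current position: (-3.45, -3.16). Target: (-16, -9). Remaining: Δeast = -12.55, Δnorth = -5.84.
Bearing = atan2(-12.55, -5.84) mod 360° = 245.04°; distance = √((-12.55)² + (-5.84)²) = 13.847 km.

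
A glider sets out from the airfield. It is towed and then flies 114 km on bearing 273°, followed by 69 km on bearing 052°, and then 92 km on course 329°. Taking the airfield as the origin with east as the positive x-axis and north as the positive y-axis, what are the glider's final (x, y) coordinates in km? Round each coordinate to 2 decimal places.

(-106.85, 127.31)

Leg 1 (273°, 114 km): east 114 sin 273° = -113.84, north 114 cos 273° = 5.97
Leg 2 (052°, 69 km): east 69 sin 52° = 54.37, north 69 cos 52° = 42.48
Leg 3 (329°, 92 km): east 92 sin 329° = -47.38, north 92 cos 329° = 78.86
Summing: -106.85 km east, 127.31 km north → (-106.85, 127.31).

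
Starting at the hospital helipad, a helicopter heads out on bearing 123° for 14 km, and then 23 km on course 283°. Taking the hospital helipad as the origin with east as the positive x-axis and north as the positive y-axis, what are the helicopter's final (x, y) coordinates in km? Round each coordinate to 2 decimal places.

Leg 1 (123°, 14 km): east 14 sin 123° = 11.74, north 14 cos 123° = -7.62
Leg 2 (283°, 23 km): east 23 sin 283° = -22.41, north 23 cos 283° = 5.17
Summing: -10.67 km east, -2.45 km north → (-10.67, -2.45).

(-10.67, -2.45)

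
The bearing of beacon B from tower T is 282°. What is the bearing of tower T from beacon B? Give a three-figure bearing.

102°

Back-bearing = 282° − 180° = 102°.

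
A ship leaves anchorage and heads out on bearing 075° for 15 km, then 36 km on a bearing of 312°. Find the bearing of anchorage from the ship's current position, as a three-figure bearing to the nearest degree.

156°

Leg 1 (075°, 15 km): east 15 sin 75° = 14.49, north 15 cos 75° = 3.88
Leg 2 (312°, 36 km): east 36 sin 312° = -26.75, north 36 cos 312° = 24.09
Net displacement: -12.26 east, 27.97 north. Direction back to start is (12.26, -27.97): bearing = atan2(12.26, -27.97) mod 360° = 156.32° ≈ 156°.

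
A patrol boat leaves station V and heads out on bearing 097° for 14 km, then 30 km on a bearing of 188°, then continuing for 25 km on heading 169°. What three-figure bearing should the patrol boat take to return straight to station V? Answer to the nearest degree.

345°

Leg 1 (097°, 14 km): east 14 sin 97° = 13.90, north 14 cos 97° = -1.71
Leg 2 (188°, 30 km): east 30 sin 188° = -4.18, north 30 cos 188° = -29.71
Leg 3 (169°, 25 km): east 25 sin 169° = 4.77, north 25 cos 169° = -24.54
Net displacement: 14.49 east, -55.95 north. Direction back to start is (-14.49, 55.95): bearing = atan2(-14.49, 55.95) mod 360° = 345.48° ≈ 345°.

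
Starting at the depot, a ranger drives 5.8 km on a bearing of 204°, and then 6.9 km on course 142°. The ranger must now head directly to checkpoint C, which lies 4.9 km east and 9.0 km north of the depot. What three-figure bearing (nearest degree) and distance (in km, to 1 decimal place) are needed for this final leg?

Leg 1 (204°, 5.8 km): east 5.8 sin 204° = -2.36, north 5.8 cos 204° = -5.30
Leg 2 (142°, 6.9 km): east 6.9 sin 142° = 4.25, north 6.9 cos 142° = -5.44
Current position: (1.89, -10.74). Target: (4.9, 9.0). Remaining: Δeast = 3.01, Δnorth = 19.74.
Bearing = atan2(3.01, 19.74) mod 360° = 8.67°; distance = √((3.01)² + (19.74)²) = 19.964 km.

009°, 20.0 km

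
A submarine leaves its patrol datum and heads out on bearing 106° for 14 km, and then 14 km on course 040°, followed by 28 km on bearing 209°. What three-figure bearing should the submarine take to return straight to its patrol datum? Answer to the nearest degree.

Leg 1 (106°, 14 km): east 14 sin 106° = 13.46, north 14 cos 106° = -3.86
Leg 2 (040°, 14 km): east 14 sin 40° = 9.00, north 14 cos 40° = 10.72
Leg 3 (209°, 28 km): east 28 sin 209° = -13.57, north 28 cos 209° = -24.49
Net displacement: 8.88 east, -17.62 north. Direction back to start is (-8.88, 17.62): bearing = atan2(-8.88, 17.62) mod 360° = 333.25° ≈ 333°.

333°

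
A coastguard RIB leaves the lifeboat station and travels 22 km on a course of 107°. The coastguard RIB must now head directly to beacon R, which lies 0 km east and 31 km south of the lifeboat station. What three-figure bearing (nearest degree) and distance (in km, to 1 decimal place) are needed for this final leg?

Leg 1 (107°, 22 km): east 22 sin 107° = 21.04, north 22 cos 107° = -6.43
Current position: (21.04, -6.43). Target: (0, -31). Remaining: Δeast = -21.04, Δnorth = -24.57.
Bearing = atan2(-21.04, -24.57) mod 360° = 220.58°; distance = √((-21.04)² + (-24.57)²) = 32.345 km.

221°, 32.3 km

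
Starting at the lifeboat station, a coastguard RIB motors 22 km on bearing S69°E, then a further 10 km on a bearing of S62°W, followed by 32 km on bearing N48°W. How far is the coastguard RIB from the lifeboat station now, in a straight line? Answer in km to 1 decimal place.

15.0 km

Leg 1 (S69°E, 22 km): east 22 sin 111° = 20.54, north 22 cos 111° = -7.88
Leg 2 (S62°W, 10 km): east 10 sin 242° = -8.83, north 10 cos 242° = -4.69
Leg 3 (N48°W, 32 km): east 32 sin 312° = -23.78, north 32 cos 312° = 21.41
Net: -12.07 east, 8.83 north. Distance = √((-12.07)² + (8.83)²) = 14.958 km.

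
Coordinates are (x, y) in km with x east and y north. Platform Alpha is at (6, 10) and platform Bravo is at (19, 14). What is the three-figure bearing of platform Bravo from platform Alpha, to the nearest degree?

Δeast = 19 − 6 = 13.00; Δnorth = 14 − 10 = 4.00.
Bearing = atan2(Δeast, Δnorth) mod 360° = 72.90° ≈ 073°.

073°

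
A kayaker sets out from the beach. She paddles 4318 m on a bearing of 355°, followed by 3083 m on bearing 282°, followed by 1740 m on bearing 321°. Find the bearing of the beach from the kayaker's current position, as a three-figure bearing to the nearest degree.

145°

Leg 1 (355°, 4318 m): east 4318 sin 355° = -376.34, north 4318 cos 355° = 4301.57
Leg 2 (282°, 3083 m): east 3083 sin 282° = -3015.63, north 3083 cos 282° = 640.99
Leg 3 (321°, 1740 m): east 1740 sin 321° = -1095.02, north 1740 cos 321° = 1352.23
Net displacement: -4486.99 east, 6294.79 north. Direction back to start is (4486.99, -6294.79): bearing = atan2(4486.99, -6294.79) mod 360° = 144.52° ≈ 145°.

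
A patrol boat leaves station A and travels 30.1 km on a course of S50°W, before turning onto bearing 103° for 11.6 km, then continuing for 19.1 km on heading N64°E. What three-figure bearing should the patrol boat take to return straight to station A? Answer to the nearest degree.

338°

Leg 1 (S50°W, 30.1 km): east 30.1 sin 230° = -23.06, north 30.1 cos 230° = -19.35
Leg 2 (103°, 11.6 km): east 11.6 sin 103° = 11.30, north 11.6 cos 103° = -2.61
Leg 3 (N64°E, 19.1 km): east 19.1 sin 64° = 17.17, north 19.1 cos 64° = 8.37
Net displacement: 5.41 east, -13.58 north. Direction back to start is (-5.41, 13.58): bearing = atan2(-5.41, 13.58) mod 360° = 338.28° ≈ 338°.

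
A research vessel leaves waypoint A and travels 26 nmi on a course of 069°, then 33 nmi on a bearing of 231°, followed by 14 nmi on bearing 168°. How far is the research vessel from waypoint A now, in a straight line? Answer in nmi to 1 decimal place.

25.2 nmi

Leg 1 (069°, 26 nmi): east 26 sin 69° = 24.27, north 26 cos 69° = 9.32
Leg 2 (231°, 33 nmi): east 33 sin 231° = -25.65, north 33 cos 231° = -20.77
Leg 3 (168°, 14 nmi): east 14 sin 168° = 2.91, north 14 cos 168° = -13.69
Net: 1.54 east, -25.14 north. Distance = √((1.54)² + (-25.14)²) = 25.191 nmi.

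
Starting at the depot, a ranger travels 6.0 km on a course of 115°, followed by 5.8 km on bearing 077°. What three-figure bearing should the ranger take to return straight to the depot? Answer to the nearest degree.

Leg 1 (115°, 6.0 km): east 6.0 sin 115° = 5.44, north 6.0 cos 115° = -2.54
Leg 2 (077°, 5.8 km): east 5.8 sin 77° = 5.65, north 5.8 cos 77° = 1.30
Net displacement: 11.09 east, -1.23 north. Direction back to start is (-11.09, 1.23): bearing = atan2(-11.09, 1.23) mod 360° = 276.33° ≈ 276°.

276°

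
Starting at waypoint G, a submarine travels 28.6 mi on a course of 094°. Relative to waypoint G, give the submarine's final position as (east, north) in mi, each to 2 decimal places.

(28.53, -2.00)

Leg 1 (094°, 28.6 mi): east 28.6 sin 94° = 28.53, north 28.6 cos 94° = -2.00
Summing: 28.53 mi east, -2.00 mi north → (28.53, -2.00).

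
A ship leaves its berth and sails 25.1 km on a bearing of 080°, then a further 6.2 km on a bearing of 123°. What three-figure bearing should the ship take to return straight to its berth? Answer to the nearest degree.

268°

Leg 1 (080°, 25.1 km): east 25.1 sin 80° = 24.72, north 25.1 cos 80° = 4.36
Leg 2 (123°, 6.2 km): east 6.2 sin 123° = 5.20, north 6.2 cos 123° = -3.38
Net displacement: 29.92 east, 0.98 north. Direction back to start is (-29.92, -0.98): bearing = atan2(-29.92, -0.98) mod 360° = 268.12° ≈ 268°.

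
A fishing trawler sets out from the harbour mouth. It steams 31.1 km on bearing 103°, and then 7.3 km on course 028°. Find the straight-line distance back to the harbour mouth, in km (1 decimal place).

33.7 km

Leg 1 (103°, 31.1 km): east 31.1 sin 103° = 30.30, north 31.1 cos 103° = -7.00
Leg 2 (028°, 7.3 km): east 7.3 sin 28° = 3.43, north 7.3 cos 28° = 6.45
Net: 33.73 east, -0.55 north. Distance = √((33.73)² + (-0.55)²) = 33.735 km.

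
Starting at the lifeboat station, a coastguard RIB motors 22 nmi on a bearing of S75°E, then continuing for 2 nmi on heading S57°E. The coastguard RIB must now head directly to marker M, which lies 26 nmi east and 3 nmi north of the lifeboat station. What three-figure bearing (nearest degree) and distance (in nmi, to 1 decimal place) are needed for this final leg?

017°, 10.3 nmi

Leg 1 (S75°E, 22 nmi): east 22 sin 105° = 21.25, north 22 cos 105° = -5.69
Leg 2 (S57°E, 2 nmi): east 2 sin 123° = 1.68, north 2 cos 123° = -1.09
Current position: (22.93, -6.78). Target: (26, 3). Remaining: Δeast = 3.07, Δnorth = 9.78.
Bearing = atan2(3.07, 9.78) mod 360° = 17.43°; distance = √((3.07)² + (9.78)²) = 10.254 nmi.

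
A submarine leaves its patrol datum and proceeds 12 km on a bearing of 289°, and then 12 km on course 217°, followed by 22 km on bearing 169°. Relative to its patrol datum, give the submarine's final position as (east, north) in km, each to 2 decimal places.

(-14.37, -27.27)

Leg 1 (289°, 12 km): east 12 sin 289° = -11.35, north 12 cos 289° = 3.91
Leg 2 (217°, 12 km): east 12 sin 217° = -7.22, north 12 cos 217° = -9.58
Leg 3 (169°, 22 km): east 22 sin 169° = 4.20, north 22 cos 169° = -21.60
Summing: -14.37 km east, -27.27 km north → (-14.37, -27.27).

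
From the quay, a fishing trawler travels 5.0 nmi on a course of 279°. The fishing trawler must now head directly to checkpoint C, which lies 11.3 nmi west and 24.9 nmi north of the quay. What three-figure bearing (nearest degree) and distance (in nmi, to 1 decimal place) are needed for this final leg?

345°, 24.9 nmi

Leg 1 (279°, 5.0 nmi): east 5.0 sin 279° = -4.94, north 5.0 cos 279° = 0.78
Current position: (-4.94, 0.78). Target: (-11.3, 24.9). Remaining: Δeast = -6.36, Δnorth = 24.12.
Bearing = atan2(-6.36, 24.12) mod 360° = 345.22°; distance = √((-6.36)² + (24.12)²) = 24.943 nmi.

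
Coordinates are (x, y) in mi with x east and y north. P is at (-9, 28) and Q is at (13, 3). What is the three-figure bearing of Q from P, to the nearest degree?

Δeast = 13 − -9 = 22.00; Δnorth = 3 − 28 = -25.00.
Bearing = atan2(Δeast, Δnorth) mod 360° = 138.65° ≈ 139°.

139°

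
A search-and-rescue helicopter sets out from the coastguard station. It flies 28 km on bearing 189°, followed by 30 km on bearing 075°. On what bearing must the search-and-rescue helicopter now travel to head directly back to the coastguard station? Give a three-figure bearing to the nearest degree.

309°

Leg 1 (189°, 28 km): east 28 sin 189° = -4.38, north 28 cos 189° = -27.66
Leg 2 (075°, 30 km): east 30 sin 75° = 28.98, north 30 cos 75° = 7.76
Net displacement: 24.60 east, -19.89 north. Direction back to start is (-24.60, 19.89): bearing = atan2(-24.60, 19.89) mod 360° = 308.96° ≈ 309°.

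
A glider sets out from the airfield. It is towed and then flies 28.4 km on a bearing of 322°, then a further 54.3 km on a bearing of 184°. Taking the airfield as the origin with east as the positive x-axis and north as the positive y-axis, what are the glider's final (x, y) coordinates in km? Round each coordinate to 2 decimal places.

(-21.27, -31.79)

Leg 1 (322°, 28.4 km): east 28.4 sin 322° = -17.48, north 28.4 cos 322° = 22.38
Leg 2 (184°, 54.3 km): east 54.3 sin 184° = -3.79, north 54.3 cos 184° = -54.17
Summing: -21.27 km east, -31.79 km north → (-21.27, -31.79).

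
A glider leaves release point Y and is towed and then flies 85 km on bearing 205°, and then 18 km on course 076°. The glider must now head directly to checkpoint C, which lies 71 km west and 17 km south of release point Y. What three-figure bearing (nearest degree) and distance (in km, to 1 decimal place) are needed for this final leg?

Leg 1 (205°, 85 km): east 85 sin 205° = -35.92, north 85 cos 205° = -77.04
Leg 2 (076°, 18 km): east 18 sin 76° = 17.47, north 18 cos 76° = 4.35
Current position: (-18.46, -72.68). Target: (-71, -17). Remaining: Δeast = -52.54, Δnorth = 55.68.
Bearing = atan2(-52.54, 55.68) mod 360° = 316.66°; distance = √((-52.54)² + (55.68)²) = 76.558 km.

317°, 76.6 km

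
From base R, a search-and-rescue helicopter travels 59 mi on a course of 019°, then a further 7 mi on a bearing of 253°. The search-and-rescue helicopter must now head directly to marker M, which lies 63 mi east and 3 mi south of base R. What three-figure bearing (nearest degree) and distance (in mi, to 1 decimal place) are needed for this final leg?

138°, 75.9 mi

Leg 1 (019°, 59 mi): east 59 sin 19° = 19.21, north 59 cos 19° = 55.79
Leg 2 (253°, 7 mi): east 7 sin 253° = -6.69, north 7 cos 253° = -2.05
Current position: (12.51, 53.74). Target: (63, -3). Remaining: Δeast = 50.49, Δnorth = -56.74.
Bearing = atan2(50.49, -56.74) mod 360° = 138.34°; distance = √((50.49)² + (-56.74)²) = 75.948 mi.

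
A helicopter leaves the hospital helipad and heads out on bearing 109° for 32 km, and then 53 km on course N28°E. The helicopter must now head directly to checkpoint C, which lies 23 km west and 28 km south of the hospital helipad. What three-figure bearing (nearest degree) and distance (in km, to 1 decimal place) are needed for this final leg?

Leg 1 (109°, 32 km): east 32 sin 109° = 30.26, north 32 cos 109° = -10.42
Leg 2 (N28°E, 53 km): east 53 sin 28° = 24.88, north 53 cos 28° = 46.80
Current position: (55.14, 36.38). Target: (-23, -28). Remaining: Δeast = -78.14, Δnorth = -64.38.
Bearing = atan2(-78.14, -64.38) mod 360° = 230.52°; distance = √((-78.14)² + (-64.38)²) = 101.243 km.

231°, 101.2 km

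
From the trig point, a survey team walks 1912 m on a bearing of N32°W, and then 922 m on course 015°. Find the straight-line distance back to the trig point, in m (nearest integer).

Leg 1 (N32°W, 1912 m): east 1912 sin 328° = -1013.21, north 1912 cos 328° = 1621.47
Leg 2 (015°, 922 m): east 922 sin 15° = 238.63, north 922 cos 15° = 890.58
Net: -774.57 east, 2512.05 north. Distance = √((-774.57)² + (2512.05)²) = 2628.758 m.

2629 m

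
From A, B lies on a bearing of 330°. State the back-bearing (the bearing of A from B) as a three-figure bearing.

150°

Back-bearing = 330° − 180° = 150°.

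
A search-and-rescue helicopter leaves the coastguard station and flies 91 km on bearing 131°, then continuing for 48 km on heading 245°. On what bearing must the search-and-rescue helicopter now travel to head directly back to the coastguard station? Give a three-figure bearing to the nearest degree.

Leg 1 (131°, 91 km): east 91 sin 131° = 68.68, north 91 cos 131° = -59.70
Leg 2 (245°, 48 km): east 48 sin 245° = -43.50, north 48 cos 245° = -20.29
Net displacement: 25.18 east, -79.99 north. Direction back to start is (-25.18, 79.99): bearing = atan2(-25.18, 79.99) mod 360° = 342.53° ≈ 343°.

343°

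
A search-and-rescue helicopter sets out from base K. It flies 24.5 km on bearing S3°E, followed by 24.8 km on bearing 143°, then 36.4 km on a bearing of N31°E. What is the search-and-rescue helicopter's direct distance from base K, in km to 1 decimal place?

37.3 km

Leg 1 (S3°E, 24.5 km): east 24.5 sin 177° = 1.28, north 24.5 cos 177° = -24.47
Leg 2 (143°, 24.8 km): east 24.8 sin 143° = 14.93, north 24.8 cos 143° = -19.81
Leg 3 (N31°E, 36.4 km): east 36.4 sin 31° = 18.75, north 36.4 cos 31° = 31.20
Net: 34.95 east, -13.07 north. Distance = √((34.95)² + (-13.07)²) = 37.319 km.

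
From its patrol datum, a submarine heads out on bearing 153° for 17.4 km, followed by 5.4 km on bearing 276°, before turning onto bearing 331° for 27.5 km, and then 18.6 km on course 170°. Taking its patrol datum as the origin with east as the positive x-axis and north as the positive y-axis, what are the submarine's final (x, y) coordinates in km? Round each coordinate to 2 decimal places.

Leg 1 (153°, 17.4 km): east 17.4 sin 153° = 7.90, north 17.4 cos 153° = -15.50
Leg 2 (276°, 5.4 km): east 5.4 sin 276° = -5.37, north 5.4 cos 276° = 0.56
Leg 3 (331°, 27.5 km): east 27.5 sin 331° = -13.33, north 27.5 cos 331° = 24.05
Leg 4 (170°, 18.6 km): east 18.6 sin 170° = 3.23, north 18.6 cos 170° = -18.32
Summing: -7.57 km east, -9.20 km north → (-7.57, -9.20).

(-7.57, -9.20)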